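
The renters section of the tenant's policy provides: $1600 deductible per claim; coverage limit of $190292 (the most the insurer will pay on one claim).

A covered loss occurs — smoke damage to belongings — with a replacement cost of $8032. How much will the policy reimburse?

Subtract the deductible: $8032 − $1600 = $6432.
That's under the $190292 cap, so the insurer reimburses the full $6432.

$6432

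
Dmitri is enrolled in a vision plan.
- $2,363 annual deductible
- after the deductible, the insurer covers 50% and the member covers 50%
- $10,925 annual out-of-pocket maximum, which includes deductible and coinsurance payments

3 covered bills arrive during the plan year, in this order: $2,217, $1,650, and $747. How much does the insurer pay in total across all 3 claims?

$1,125.50

Claim 1 ($2,217): all of it applies to the deductible. Member owes $2,217 (running OOP $2,217). Insurer: $2,217 − $2,217 = $0.
Claim 2 ($1,650): $146 finishes the deductible; $1,504 goes to coinsurance; 50% of $1,504 = $752. Cost to member: $898. OOP to date $3,115. Plan pays $1,650 − $898 = $752.
Claim 3 ($747): deductible already satisfied, so member's share is 50% × $747 = $373.50. Cost to member: $373.50. OOP to date $3,488.50. Plan pays $747 − $373.50 = $373.50.
Insurer total: $0 + $752 + $373.50 = $1,125.50.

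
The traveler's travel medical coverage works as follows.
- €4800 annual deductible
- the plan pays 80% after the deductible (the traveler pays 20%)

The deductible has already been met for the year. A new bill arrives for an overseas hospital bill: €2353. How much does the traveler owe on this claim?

The deductible is already satisfied, so the full bill goes to coinsurance.
Traveler's 20% share of €2353 is €470.60.

€470.60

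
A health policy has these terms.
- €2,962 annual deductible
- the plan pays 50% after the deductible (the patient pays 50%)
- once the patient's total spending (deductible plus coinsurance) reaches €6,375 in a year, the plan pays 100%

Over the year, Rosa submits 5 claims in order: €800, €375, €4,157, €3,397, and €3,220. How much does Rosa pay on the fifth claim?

€529.50

#1 (€800): all of it applies to the deductible. Cost to patient: €800. OOP to date €800.
#2 (€375): fully absorbed by the deductible. Patient owes €375 (running OOP €1,175).
#3 (€4,157): €1,787 to deductible, leaving €2,370; patient's 50% is €1,185. Patient owes €2,972 (running OOP €4,147).
#4 (€3,397): deductible already satisfied, so patient's share is 50% × €3,397 = €1,698.50. Cost to patient: €1,698.50. OOP to date €5,845.50.
#5 (€3,220): 50% coinsurance on €3,220 = €1,610. That would push OOP to €7,455.50, over the €6,375 cap, so patient pays €6,375 − €5,845.50 = €529.50.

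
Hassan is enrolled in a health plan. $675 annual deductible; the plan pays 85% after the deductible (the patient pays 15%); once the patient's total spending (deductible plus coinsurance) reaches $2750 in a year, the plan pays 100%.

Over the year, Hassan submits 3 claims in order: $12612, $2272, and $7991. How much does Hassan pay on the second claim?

#1 ($12612): $675 finishes the deductible; $11937 goes to coinsurance; coinsurance $11937 × 15% = $1790.55. Cost to patient: $2465.55. OOP to date $2465.55.
#2 ($2272): deductible met; 15% of $2272 = $340.80. Adding that to $2465.55 gives $2806.35, past the $2750 cap; patient pays only $2750 − $2465.55 = $284.45.

$284.45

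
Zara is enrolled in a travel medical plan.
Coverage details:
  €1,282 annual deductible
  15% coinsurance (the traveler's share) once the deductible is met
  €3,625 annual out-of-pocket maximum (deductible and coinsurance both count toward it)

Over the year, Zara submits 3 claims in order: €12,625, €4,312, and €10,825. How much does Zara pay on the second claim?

#1 (€12,625): €1,282 finishes the deductible; €11,343 goes to coinsurance; 15% of €11,343 = €1,701.45. Cost to traveler: €2,983.45. OOP to date €2,983.45.
#2 (€4,312): 15% coinsurance on €4,312 = €646.80. Adding that to €2,983.45 gives €3,630.25, past the €3,625 cap; traveler pays only €3,625 − €2,983.45 = €641.55.

€641.55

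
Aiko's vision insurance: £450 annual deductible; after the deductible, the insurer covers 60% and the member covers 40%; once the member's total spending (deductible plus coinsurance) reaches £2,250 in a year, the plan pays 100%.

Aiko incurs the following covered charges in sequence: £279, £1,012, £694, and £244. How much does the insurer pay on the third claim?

£416.40

Claim 1 — £279: all of it applies to the deductible. Member pays £279; OOP now £279. Plan pays £279 − £279 = £0.
Claim 2 — £1,012: £171 to deductible, leaving £841; member's 40% is £336.40. Member pays £507.40; OOP now £786.40. Insurer: £1,012 − £507.40 = £504.60.
Claim 3 — £694: deductible met; 40% of £694 = £277.60. Member owes £277.60 (running OOP £1,064). Plan pays £694 − £277.60 = £416.40.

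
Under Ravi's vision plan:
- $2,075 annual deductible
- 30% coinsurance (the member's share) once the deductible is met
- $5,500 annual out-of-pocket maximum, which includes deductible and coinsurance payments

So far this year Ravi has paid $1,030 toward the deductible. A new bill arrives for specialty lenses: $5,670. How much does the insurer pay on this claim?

$1,030 of the $2,075 deductible is already met, leaving $1,045.
The remaining $4,625 (= $5,670 − $1,045) moves to coinsurance.
30% of $4,625 = $1,387.50 falls to the member.
Member responsibility before any cap: $1,045 + $1,387.50 = $2,432.50.
Total out-of-pocket so far would be $1,030 + $2,432.50 = $3,462.50, below the $5,500 cap — no reduction.
The plan picks up $5,670 − $2,432.50 = $3,237.50.

$3,237.50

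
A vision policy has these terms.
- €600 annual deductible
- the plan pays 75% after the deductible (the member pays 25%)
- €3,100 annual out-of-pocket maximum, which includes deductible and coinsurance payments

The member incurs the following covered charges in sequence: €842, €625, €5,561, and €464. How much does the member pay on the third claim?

€1,390.25

#1 (€842): €600 finishes the deductible; €242 goes to coinsurance; member's 25% is €60.50. Member owes €660.50 (running OOP €660.50).
#2 (€625): deductible already satisfied, so member's share is 25% × €625 = €156.25. Member pays €156.25; OOP now €816.75.
#3 (€5,561): deductible met; 25% of €5,561 = €1,390.25. Cost to member: €1,390.25. OOP to date €2,207.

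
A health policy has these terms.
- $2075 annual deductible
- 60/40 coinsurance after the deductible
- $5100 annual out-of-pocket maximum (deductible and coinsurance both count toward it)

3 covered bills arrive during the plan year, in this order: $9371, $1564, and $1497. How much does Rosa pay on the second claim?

Claim 1 — $9371: deductible takes $2075, $7296 remains; 40% of $7296 = $2918.40. Cost to patient: $4993.40. OOP to date $4993.40.
Claim 2 — $1564: deductible met; 40% of $1564 = $625.60. That would push OOP to $5619, over the $5100 cap, so patient pays $5100 − $4993.40 = $106.60.

$106.60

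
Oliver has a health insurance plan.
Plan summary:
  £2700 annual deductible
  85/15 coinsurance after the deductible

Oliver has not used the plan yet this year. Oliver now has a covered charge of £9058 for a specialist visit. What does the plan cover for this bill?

£5404.30

Nothing has been paid toward the £2700 deductible, so the first £2700 of this charge is applied there.
After the £2700 deductible portion, £9058 − £2700 = £6358 is subject to coinsurance.
Patient's 15% share of £6358 is £953.70.
That puts the patient's cost at £2700 + £953.70 = £3653.70.
The insurer covers the remainder: £9058 − £3653.70 = £5404.30.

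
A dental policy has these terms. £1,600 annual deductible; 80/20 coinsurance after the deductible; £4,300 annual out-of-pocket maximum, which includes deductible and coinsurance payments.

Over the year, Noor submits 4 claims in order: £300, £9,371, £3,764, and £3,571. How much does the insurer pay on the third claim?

Claim 1 (£300): entire amount goes to the deductible. Cost to patient: £300. OOP to date £300. Plan pays £300 − £300 = £0.
Claim 2 (£9,371): £1,300 to deductible, leaving £8,071; 20% of £8,071 = £1,614.20. Patient pays £2,914.20; OOP now £3,214.20. Plan pays £9,371 − £2,914.20 = £6,456.80.
Claim 3 (£3,764): 20% coinsurance on £3,764 = £752.80. Patient owes £752.80 (running OOP £3,967). Plan pays £3,764 − £752.80 = £3,011.20.

£3,011.20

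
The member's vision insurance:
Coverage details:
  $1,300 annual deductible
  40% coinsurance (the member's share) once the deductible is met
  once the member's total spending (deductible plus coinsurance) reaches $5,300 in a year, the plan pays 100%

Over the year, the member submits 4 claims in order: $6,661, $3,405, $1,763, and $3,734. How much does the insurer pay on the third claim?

$1,269.40

Claim 1 ($6,661): $1,300 finishes the deductible; $5,361 goes to coinsurance; 40% of $5,361 = $2,144.40. Member owes $3,444.40 (running OOP $3,444.40). Plan pays $6,661 − $3,444.40 = $3,216.60.
Claim 2 ($3,405): deductible met; 40% of $3,405 = $1,362. Member pays $1,362; OOP now $4,806.40. Insurer: $3,405 − $1,362 = $2,043.
Claim 3 ($1,763): deductible met; 40% of $1,763 = $705.20. That would push OOP to $5,511.60, over the $5,300 cap, so member pays $5,300 − $4,806.40 = $493.60. Plan pays $1,763 − $493.60 = $1,269.40.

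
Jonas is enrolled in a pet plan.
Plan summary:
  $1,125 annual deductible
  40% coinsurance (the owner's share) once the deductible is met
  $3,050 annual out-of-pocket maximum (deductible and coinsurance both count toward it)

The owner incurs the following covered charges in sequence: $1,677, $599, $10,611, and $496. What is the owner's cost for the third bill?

$1,464.60

Claim 1 — $1,677: $1,125 finishes the deductible; $552 goes to coinsurance; owner's 40% is $220.80. Cost to owner: $1,345.80. OOP to date $1,345.80.
Claim 2 — $599: 40% coinsurance on $599 = $239.60. Owner owes $239.60 (running OOP $1,585.40).
Claim 3 — $10,611: 40% coinsurance on $10,611 = $4,244.40. Adding that to $1,585.40 gives $5,829.80, past the $3,050 cap; owner pays only $3,050 − $1,585.40 = $1,464.60.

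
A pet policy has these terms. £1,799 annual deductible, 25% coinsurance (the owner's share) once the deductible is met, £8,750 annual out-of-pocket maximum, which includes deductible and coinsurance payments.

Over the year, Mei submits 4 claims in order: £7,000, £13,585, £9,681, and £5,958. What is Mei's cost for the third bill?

#1 (£7,000): deductible takes £1,799, £5,201 remains; owner's 25% is £1,300.25. Owner owes £3,099.25 (running OOP £3,099.25).
#2 (£13,585): 25% coinsurance on £13,585 = £3,396.25. Owner pays £3,396.25; OOP now £6,495.50.
#3 (£9,681): 25% coinsurance on £9,681 = £2,420.25. That would push OOP to £8,915.75, over the £8,750 cap, so owner pays £8,750 − £6,495.50 = £2,254.50.

£2,254.50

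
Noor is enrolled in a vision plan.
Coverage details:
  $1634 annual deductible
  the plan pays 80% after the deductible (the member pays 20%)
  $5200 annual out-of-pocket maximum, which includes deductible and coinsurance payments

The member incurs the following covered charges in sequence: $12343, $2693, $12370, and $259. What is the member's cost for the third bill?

$885.60

Claim 1 — $12343: $1634 to deductible, leaving $10709; coinsurance $10709 × 20% = $2141.80. Member pays $3775.80; OOP now $3775.80.
Claim 2 — $2693: deductible met; 20% of $2693 = $538.60. Cost to member: $538.60. OOP to date $4314.40.
Claim 3 — $12370: deductible met; 20% of $12370 = $2474. OOP would hit $6788.40 > $5200, so the cap limits the member to $5200 − $4314.40 = $885.60.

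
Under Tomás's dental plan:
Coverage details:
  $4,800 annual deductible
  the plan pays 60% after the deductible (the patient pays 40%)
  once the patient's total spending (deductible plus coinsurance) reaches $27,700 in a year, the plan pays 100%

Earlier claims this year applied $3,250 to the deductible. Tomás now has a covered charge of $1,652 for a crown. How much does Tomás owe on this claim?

$3,250 of the $4,800 deductible is already met, leaving $1,550.
The remaining $102 (= $1,652 − $1,550) moves to coinsurance.
40% of $102 = $40.80 falls to the patient.
Patient responsibility before any cap: $1,550 + $40.80 = $1,590.80.
Cumulative spending $3,250 + $1,590.80 = $4,840.80 stays under the $27,700 maximum.

$1,590.80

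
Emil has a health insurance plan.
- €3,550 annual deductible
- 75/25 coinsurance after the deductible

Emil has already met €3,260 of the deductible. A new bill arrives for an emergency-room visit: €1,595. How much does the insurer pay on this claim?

Remaining deductible: €3,550 − €3,260 = €290.
The remaining €1,305 (= €1,595 − €290) moves to coinsurance.
25% of €1,305 = €326.25 falls to the patient.
That puts the patient's cost at €290 + €326.25 = €616.25.
The plan picks up €1,595 − €616.25 = €978.75.

€978.75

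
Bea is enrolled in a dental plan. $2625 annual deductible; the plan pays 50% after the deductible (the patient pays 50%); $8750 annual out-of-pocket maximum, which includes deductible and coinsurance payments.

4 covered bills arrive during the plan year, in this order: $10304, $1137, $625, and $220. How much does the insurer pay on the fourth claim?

$110

Bill 1, $10304: $2625 to deductible, leaving $7679; patient's 50% is $3839.50. Cost to patient: $6464.50. OOP to date $6464.50. Plan pays $10304 − $6464.50 = $3839.50.
Bill 2, $1137: deductible already satisfied, so patient's share is 50% × $1137 = $568.50. Patient pays $568.50; OOP now $7033. Insurer: $1137 − $568.50 = $568.50.
Bill 3, $625: deductible already satisfied, so patient's share is 50% × $625 = $312.50. Cost to patient: $312.50. OOP to date $7345.50. Insurer: $625 − $312.50 = $312.50.
Bill 4, $220: 50% coinsurance on $220 = $110. Cost to patient: $110. OOP to date $7455.50. Insurer: $220 − $110 = $110.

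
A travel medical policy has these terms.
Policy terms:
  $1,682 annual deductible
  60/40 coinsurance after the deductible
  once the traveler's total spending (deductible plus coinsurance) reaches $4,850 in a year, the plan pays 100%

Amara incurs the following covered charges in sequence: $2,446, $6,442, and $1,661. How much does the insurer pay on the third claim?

Claim 1 — $2,446: deductible takes $1,682, $764 remains; traveler's 40% is $305.60. Cost to traveler: $1,987.60. OOP to date $1,987.60. Plan pays $2,446 − $1,987.60 = $458.40.
Claim 2 — $6,442: deductible already satisfied, so traveler's share is 40% × $6,442 = $2,576.80. Traveler owes $2,576.80 (running OOP $4,564.40). Plan pays $6,442 − $2,576.80 = $3,865.20.
Claim 3 — $1,661: deductible met; 40% of $1,661 = $664.40. Adding that to $4,564.40 gives $5,228.80, past the $4,850 cap; traveler pays only $4,850 − $4,564.40 = $285.60. Plan pays $1,661 − $285.60 = $1,375.40.

$1,375.40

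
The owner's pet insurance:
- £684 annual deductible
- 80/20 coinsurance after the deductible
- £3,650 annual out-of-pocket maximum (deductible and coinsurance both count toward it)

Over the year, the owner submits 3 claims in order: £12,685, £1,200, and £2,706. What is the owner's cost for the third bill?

Claim 1 — £12,685: deductible takes £684, £12,001 remains; owner's 20% is £2,400.20. Owner owes £3,084.20 (running OOP £3,084.20).
Claim 2 — £1,200: deductible already satisfied, so owner's share is 20% × £1,200 = £240. Owner pays £240; OOP now £3,324.20.
Claim 3 — £2,706: 20% coinsurance on £2,706 = £541.20. That would push OOP to £3,865.40, over the £3,650 cap, so owner pays £3,650 − £3,324.20 = £325.80.

£325.80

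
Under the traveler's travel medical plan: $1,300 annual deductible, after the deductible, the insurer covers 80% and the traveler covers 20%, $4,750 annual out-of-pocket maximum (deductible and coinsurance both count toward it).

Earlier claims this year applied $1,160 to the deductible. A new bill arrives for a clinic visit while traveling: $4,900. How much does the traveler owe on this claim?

$1,092

$1,160 of the $1,300 deductible is already met, leaving $140.
That leaves $4,900 − $140 = $4,760 for coinsurance.
Traveler's 20% share of $4,760 is $952.
That puts the traveler's cost at $140 + $952 = $1,092 before any cap.
Total out-of-pocket so far would be $1,160 + $1,092 = $2,252, below the $4,750 cap — no reduction.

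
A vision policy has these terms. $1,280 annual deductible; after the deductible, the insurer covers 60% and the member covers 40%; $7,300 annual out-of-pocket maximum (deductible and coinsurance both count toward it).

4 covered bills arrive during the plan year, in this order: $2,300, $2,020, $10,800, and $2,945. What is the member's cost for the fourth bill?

$484

#1 ($2,300): $1,280 finishes the deductible; $1,020 goes to coinsurance; 40% of $1,020 = $408. Member pays $1,688; OOP now $1,688.
#2 ($2,020): 40% coinsurance on $2,020 = $808. Cost to member: $808. OOP to date $2,496.
#3 ($10,800): deductible met; 40% of $10,800 = $4,320. Member pays $4,320; OOP now $6,816.
#4 ($2,945): 40% coinsurance on $2,945 = $1,178. Adding that to $6,816 gives $7,994, past the $7,300 cap; member pays only $7,300 − $6,816 = $484.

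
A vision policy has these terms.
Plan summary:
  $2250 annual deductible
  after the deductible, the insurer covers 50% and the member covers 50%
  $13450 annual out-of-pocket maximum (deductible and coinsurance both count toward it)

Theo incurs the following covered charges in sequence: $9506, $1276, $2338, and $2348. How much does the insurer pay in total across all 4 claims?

$6609

Claim 1 ($9506): $2250 finishes the deductible; $7256 goes to coinsurance; coinsurance $7256 × 50% = $3628. Member pays $5878; OOP now $5878. Plan pays $9506 − $5878 = $3628.
Claim 2 ($1276): deductible met; 50% of $1276 = $638. Cost to member: $638. OOP to date $6516. Insurer: $1276 − $638 = $638.
Claim 3 ($2338): deductible met; 50% of $2338 = $1169. Member owes $1169 (running OOP $7685). Insurer: $2338 − $1169 = $1169.
Claim 4 ($2348): deductible already satisfied, so member's share is 50% × $2348 = $1174. Member pays $1174; OOP now $8859. Insurer: $2348 − $1174 = $1174.
Insurer total: $3628 + $638 + $1169 + $1174 = $6609.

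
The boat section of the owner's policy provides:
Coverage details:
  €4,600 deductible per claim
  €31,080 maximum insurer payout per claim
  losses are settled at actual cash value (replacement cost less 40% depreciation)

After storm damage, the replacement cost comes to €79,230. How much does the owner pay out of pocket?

€48,150

Depreciate 40%: the covered value is €79,230 × 0.6 = €47,538.
Less the €4,600 deductible: €47,538 − €4,600 = €42,938.
The €31,080 per-incident cap binds; insurer pays €31,080.
Out of pocket: €79,230 − €31,080 = €48,150.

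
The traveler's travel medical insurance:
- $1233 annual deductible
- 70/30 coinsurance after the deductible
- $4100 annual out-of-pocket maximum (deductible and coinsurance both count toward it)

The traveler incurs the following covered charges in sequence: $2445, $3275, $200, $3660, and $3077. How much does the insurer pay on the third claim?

Claim 1 ($2445): deductible takes $1233, $1212 remains; traveler's 30% is $363.60. Traveler owes $1596.60 (running OOP $1596.60). Plan pays $2445 − $1596.60 = $848.40.
Claim 2 ($3275): deductible met; 30% of $3275 = $982.50. Traveler owes $982.50 (running OOP $2579.10). Plan pays $3275 − $982.50 = $2292.50.
Claim 3 ($200): 30% coinsurance on $200 = $60. Traveler pays $60; OOP now $2639.10. Plan pays $200 − $60 = $140.

$140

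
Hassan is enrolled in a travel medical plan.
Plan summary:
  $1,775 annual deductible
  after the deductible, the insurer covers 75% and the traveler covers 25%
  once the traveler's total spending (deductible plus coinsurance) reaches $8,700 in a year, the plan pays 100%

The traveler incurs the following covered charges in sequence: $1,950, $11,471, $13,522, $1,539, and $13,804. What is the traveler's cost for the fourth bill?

#1 ($1,950): $1,775 finishes the deductible; $175 goes to coinsurance; 25% of $175 = $43.75. Traveler owes $1,818.75 (running OOP $1,818.75).
#2 ($11,471): deductible already satisfied, so traveler's share is 25% × $11,471 = $2,867.75. Cost to traveler: $2,867.75. OOP to date $4,686.50.
#3 ($13,522): deductible already satisfied, so traveler's share is 25% × $13,522 = $3,380.50. Traveler pays $3,380.50; OOP now $8,067.
#4 ($1,539): 25% coinsurance on $1,539 = $384.75. Cost to traveler: $384.75. OOP to date $8,451.75.

$384.75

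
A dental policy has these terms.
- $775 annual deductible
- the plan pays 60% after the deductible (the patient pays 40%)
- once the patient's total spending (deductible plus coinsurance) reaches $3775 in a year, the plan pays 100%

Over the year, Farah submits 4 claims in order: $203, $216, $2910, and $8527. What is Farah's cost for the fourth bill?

Claim 1 ($203): entire amount goes to the deductible. Patient owes $203 (running OOP $203).
Claim 2 ($216): fully absorbed by the deductible. Patient pays $216; OOP now $419.
Claim 3 ($2910): $356 to deductible, leaving $2554; coinsurance $2554 × 40% = $1021.60. Cost to patient: $1377.60. OOP to date $1796.60.
Claim 4 ($8527): 40% coinsurance on $8527 = $3410.80. Adding that to $1796.60 gives $5207.40, past the $3775 cap; patient pays only $3775 − $1796.60 = $1978.40.

$1978.40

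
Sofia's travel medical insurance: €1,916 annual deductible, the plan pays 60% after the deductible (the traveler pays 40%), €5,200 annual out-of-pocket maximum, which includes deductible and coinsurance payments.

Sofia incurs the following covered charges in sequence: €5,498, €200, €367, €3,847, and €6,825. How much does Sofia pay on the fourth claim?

€1,538.80

Claim 1 — €5,498: €1,916 finishes the deductible; €3,582 goes to coinsurance; 40% of €3,582 = €1,432.80. Traveler pays €3,348.80; OOP now €3,348.80.
Claim 2 — €200: deductible already satisfied, so traveler's share is 40% × €200 = €80. Traveler pays €80; OOP now €3,428.80.
Claim 3 — €367: 40% coinsurance on €367 = €146.80. Traveler owes €146.80 (running OOP €3,575.60).
Claim 4 — €3,847: deductible met; 40% of €3,847 = €1,538.80. Traveler pays €1,538.80; OOP now €5,114.40.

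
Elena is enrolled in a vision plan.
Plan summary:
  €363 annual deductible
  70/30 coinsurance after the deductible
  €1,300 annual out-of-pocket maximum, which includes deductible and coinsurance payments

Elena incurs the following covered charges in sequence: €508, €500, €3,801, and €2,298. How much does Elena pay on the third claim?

€743.50

#1 (€508): €363 finishes the deductible; €145 goes to coinsurance; 30% of €145 = €43.50. Member owes €406.50 (running OOP €406.50).
#2 (€500): deductible met; 30% of €500 = €150. Cost to member: €150. OOP to date €556.50.
#3 (€3,801): deductible already satisfied, so member's share is 30% × €3,801 = €1,140.30. Adding that to €556.50 gives €1,696.80, past the €1,300 cap; member pays only €1,300 − €556.50 = €743.50.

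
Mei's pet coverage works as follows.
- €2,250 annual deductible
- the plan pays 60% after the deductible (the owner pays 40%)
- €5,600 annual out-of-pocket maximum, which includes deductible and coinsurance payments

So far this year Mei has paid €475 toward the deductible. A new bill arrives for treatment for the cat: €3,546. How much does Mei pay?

€2,483.40

€475 of the €2,250 deductible is already met, leaving €1,775.
After the €1,775 deductible portion, €3,546 − €1,775 = €1,771 is subject to coinsurance.
Coinsurance: €1,771 × 40% = €708.40.
So the owner owes €1,775 + €708.40 = €2,483.40 before any cap.
Cumulative spending €475 + €2,483.40 = €2,958.40 stays under the €5,600 maximum.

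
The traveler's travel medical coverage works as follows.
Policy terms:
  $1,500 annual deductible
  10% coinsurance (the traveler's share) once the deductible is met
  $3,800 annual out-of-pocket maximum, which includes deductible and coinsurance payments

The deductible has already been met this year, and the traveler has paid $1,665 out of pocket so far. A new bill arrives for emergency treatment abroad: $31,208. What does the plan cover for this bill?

With the deductible met, the entire $31,208 is subject to coinsurance.
Traveler's 10% share of $31,208 is $3,120.80.
Adding $3,120.80 to the $1,665 already spent would give $4,785.80, which exceeds the $3,800 cap; the traveler pays just $3,800 − $1,665 = $2,135.
The plan picks up $31,208 − $2,135 = $29,073.

$29,073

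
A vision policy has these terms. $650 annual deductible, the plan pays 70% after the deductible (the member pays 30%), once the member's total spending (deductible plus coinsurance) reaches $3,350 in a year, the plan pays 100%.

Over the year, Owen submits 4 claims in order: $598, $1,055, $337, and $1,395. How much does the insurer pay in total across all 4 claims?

$1,914.50

#1 ($598): fully absorbed by the deductible. Member pays $598; OOP now $598. Insurer: $598 − $598 = $0.
#2 ($1,055): $52 to deductible, leaving $1,003; member's 30% is $300.90. Member owes $352.90 (running OOP $950.90). Insurer: $1,055 − $352.90 = $702.10.
#3 ($337): deductible already satisfied, so member's share is 30% × $337 = $101.10. Cost to member: $101.10. OOP to date $1,052. Insurer: $337 − $101.10 = $235.90.
#4 ($1,395): deductible met; 30% of $1,395 = $418.50. Member owes $418.50 (running OOP $1,470.50). Insurer: $1,395 − $418.50 = $976.50.
Insurer total: $0 + $702.10 + $235.90 + $976.50 = $1,914.50.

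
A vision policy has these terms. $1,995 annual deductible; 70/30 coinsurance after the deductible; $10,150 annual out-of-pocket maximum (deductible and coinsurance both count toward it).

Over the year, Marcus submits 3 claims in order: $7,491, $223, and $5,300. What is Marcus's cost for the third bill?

Bill 1, $7,491: $1,995 to deductible, leaving $5,496; 30% of $5,496 = $1,648.80. Member owes $3,643.80 (running OOP $3,643.80).
Bill 2, $223: deductible met; 30% of $223 = $66.90. Member owes $66.90 (running OOP $3,710.70).
Bill 3, $5,300: deductible met; 30% of $5,300 = $1,590. Cost to member: $1,590. OOP to date $5,300.70.

$1,590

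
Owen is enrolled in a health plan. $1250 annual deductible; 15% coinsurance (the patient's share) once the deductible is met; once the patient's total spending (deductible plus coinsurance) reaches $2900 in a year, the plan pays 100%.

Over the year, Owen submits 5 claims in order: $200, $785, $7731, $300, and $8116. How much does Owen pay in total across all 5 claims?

$2900

#1 ($200): fully absorbed by the deductible. Patient owes $200 (running OOP $200).
#2 ($785): entire amount goes to the deductible. Cost to patient: $785. OOP to date $985.
#3 ($7731): deductible takes $265, $7466 remains; 15% of $7466 = $1119.90. Cost to patient: $1384.90. OOP to date $2369.90.
#4 ($300): deductible already satisfied, so patient's share is 15% × $300 = $45. Patient owes $45 (running OOP $2414.90).
#5 ($8116): 15% coinsurance on $8116 = $1217.40. That would push OOP to $3632.30, over the $2900 cap, so patient pays $2900 − $2414.90 = $485.10.
Summing the patient's payments: $200 + $785 + $1384.90 + $45 + $485.10 = $2900.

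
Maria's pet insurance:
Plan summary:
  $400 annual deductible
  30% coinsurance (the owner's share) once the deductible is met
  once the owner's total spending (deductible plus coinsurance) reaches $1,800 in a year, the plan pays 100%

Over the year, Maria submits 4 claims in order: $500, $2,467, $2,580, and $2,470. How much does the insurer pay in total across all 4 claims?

Claim 1 ($500): $400 finishes the deductible; $100 goes to coinsurance; 30% of $100 = $30. Owner owes $430 (running OOP $430). Insurer: $500 − $430 = $70.
Claim 2 ($2,467): deductible already satisfied, so owner's share is 30% × $2,467 = $740.10. Owner pays $740.10; OOP now $1,170.10. Plan pays $2,467 − $740.10 = $1,726.90.
Claim 3 ($2,580): deductible met; 30% of $2,580 = $774. That would push OOP to $1,944.10, over the $1,800 cap, so owner pays $1,800 − $1,170.10 = $629.90. Plan pays $2,580 − $629.90 = $1,950.10.
Claim 4 ($2,470): 30% coinsurance on $2,470 = $741. Adding that to $1,800 gives $2,541, past the $1,800 cap; owner pays only $1,800 − $1,800 = $0. Insurer: $2,470 − $0 = $2,470.
Insurer total: $70 + $1,726.90 + $1,950.10 + $2,470 = $6,217.

$6,217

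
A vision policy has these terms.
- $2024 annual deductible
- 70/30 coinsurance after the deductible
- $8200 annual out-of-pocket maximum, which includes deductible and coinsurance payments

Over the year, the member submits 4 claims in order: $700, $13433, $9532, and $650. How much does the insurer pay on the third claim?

$6988.70

#1 ($700): fully absorbed by the deductible. Member pays $700; OOP now $700. Plan pays $700 − $700 = $0.
#2 ($13433): $1324 to deductible, leaving $12109; member's 30% is $3632.70. Member owes $4956.70 (running OOP $5656.70). Insurer: $13433 − $4956.70 = $8476.30.
#3 ($9532): deductible already satisfied, so member's share is 30% × $9532 = $2859.60. Adding that to $5656.70 gives $8516.30, past the $8200 cap; member pays only $8200 − $5656.70 = $2543.30. Plan pays $9532 − $2543.30 = $6988.70.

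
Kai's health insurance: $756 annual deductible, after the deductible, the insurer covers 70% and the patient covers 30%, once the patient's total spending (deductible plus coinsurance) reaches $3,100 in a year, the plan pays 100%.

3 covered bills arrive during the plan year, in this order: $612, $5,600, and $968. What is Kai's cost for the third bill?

$290.40

Claim 1 ($612): all of it applies to the deductible. Patient pays $612; OOP now $612.
Claim 2 ($5,600): deductible takes $144, $5,456 remains; patient's 30% is $1,636.80. Patient pays $1,780.80; OOP now $2,392.80.
Claim 3 ($968): deductible met; 30% of $968 = $290.40. Patient pays $290.40; OOP now $2,683.20.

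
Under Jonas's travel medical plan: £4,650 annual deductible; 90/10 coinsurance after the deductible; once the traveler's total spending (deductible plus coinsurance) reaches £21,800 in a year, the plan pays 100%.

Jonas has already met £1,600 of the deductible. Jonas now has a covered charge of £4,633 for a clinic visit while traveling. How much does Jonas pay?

£3,208.30

Remaining deductible: £4,650 − £1,600 = £3,050.
The remaining £1,583 (= £4,633 − £3,050) moves to coinsurance.
Traveler's 10% share of £1,583 is £158.30.
Traveler responsibility before any cap: £3,050 + £158.30 = £3,208.30.
Total out-of-pocket so far would be £1,600 + £3,208.30 = £4,808.30, below the £21,800 cap — no reduction.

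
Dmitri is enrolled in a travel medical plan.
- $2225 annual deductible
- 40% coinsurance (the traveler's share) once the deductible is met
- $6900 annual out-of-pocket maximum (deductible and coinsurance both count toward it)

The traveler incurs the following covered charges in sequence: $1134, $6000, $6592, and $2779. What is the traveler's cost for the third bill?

Bill 1, $1134: fully absorbed by the deductible. Traveler owes $1134 (running OOP $1134).
Bill 2, $6000: $1091 finishes the deductible; $4909 goes to coinsurance; coinsurance $4909 × 40% = $1963.60. Cost to traveler: $3054.60. OOP to date $4188.60.
Bill 3, $6592: 40% coinsurance on $6592 = $2636.80. Traveler owes $2636.80 (running OOP $6825.40).

$2636.80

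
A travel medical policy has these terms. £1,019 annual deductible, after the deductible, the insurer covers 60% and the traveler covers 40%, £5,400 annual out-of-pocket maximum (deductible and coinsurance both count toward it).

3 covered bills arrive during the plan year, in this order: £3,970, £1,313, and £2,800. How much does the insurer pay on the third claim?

£1,680

#1 (£3,970): deductible takes £1,019, £2,951 remains; traveler's 40% is £1,180.40. Traveler pays £2,199.40; OOP now £2,199.40. Plan pays £3,970 − £2,199.40 = £1,770.60.
#2 (£1,313): 40% coinsurance on £1,313 = £525.20. Traveler owes £525.20 (running OOP £2,724.60). Insurer: £1,313 − £525.20 = £787.80.
#3 (£2,800): 40% coinsurance on £2,800 = £1,120. Traveler owes £1,120 (running OOP £3,844.60). Plan pays £2,800 − £1,120 = £1,680.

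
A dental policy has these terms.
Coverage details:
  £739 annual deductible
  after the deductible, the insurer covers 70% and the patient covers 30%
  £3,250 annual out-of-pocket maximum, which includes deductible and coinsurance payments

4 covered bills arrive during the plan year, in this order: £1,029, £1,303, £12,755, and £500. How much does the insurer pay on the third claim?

Claim 1 — £1,029: deductible takes £739, £290 remains; 30% of £290 = £87. Patient owes £826 (running OOP £826). Plan pays £1,029 − £826 = £203.
Claim 2 — £1,303: 30% coinsurance on £1,303 = £390.90. Cost to patient: £390.90. OOP to date £1,216.90. Plan pays £1,303 − £390.90 = £912.10.
Claim 3 — £12,755: 30% coinsurance on £12,755 = £3,826.50. That would push OOP to £5,043.40, over the £3,250 cap, so patient pays £3,250 − £1,216.90 = £2,033.10. Plan pays £12,755 − £2,033.10 = £10,721.90.

£10,721.90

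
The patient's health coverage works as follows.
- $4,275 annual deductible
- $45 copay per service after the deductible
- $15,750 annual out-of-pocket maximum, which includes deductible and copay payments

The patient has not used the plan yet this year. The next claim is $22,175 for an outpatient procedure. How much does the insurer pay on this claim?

The full $4,275 deductible is still open; $4,275 of this bill applies to it.
That leaves $22,175 − $4,275 = $17,900 for the copay.
Copay on this service: $45.
That puts the patient's cost at $4,275 + $45 = $4,320 before any cap.
Year-to-date out-of-pocket becomes $0 + $4,320 = $4,320, still under the $15,750 maximum, so no cap applies.
The insurer covers the remainder: $22,175 − $4,320 = $17,855.

$17,855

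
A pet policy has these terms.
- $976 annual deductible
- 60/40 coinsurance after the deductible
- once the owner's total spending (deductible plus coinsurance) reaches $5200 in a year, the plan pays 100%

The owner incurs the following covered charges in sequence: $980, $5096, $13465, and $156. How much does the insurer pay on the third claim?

Claim 1 — $980: $976 finishes the deductible; $4 goes to coinsurance; owner's 40% is $1.60. Owner pays $977.60; OOP now $977.60. Plan pays $980 − $977.60 = $2.40.
Claim 2 — $5096: deductible already satisfied, so owner's share is 40% × $5096 = $2038.40. Cost to owner: $2038.40. OOP to date $3016. Plan pays $5096 − $2038.40 = $3057.60.
Claim 3 — $13465: 40% coinsurance on $13465 = $5386. Adding that to $3016 gives $8402, past the $5200 cap; owner pays only $5200 − $3016 = $2184. Plan pays $13465 − $2184 = $11281.

$11281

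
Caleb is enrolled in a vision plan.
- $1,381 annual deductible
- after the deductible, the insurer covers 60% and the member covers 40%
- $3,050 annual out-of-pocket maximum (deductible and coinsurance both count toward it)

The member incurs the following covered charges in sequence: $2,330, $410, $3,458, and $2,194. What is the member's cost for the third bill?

$1,125.40

Claim 1 — $2,330: $1,381 to deductible, leaving $949; 40% of $949 = $379.60. Member owes $1,760.60 (running OOP $1,760.60).
Claim 2 — $410: deductible met; 40% of $410 = $164. Member owes $164 (running OOP $1,924.60).
Claim 3 — $3,458: deductible met; 40% of $3,458 = $1,383.20. That would push OOP to $3,307.80, over the $3,050 cap, so member pays $3,050 − $1,924.60 = $1,125.40.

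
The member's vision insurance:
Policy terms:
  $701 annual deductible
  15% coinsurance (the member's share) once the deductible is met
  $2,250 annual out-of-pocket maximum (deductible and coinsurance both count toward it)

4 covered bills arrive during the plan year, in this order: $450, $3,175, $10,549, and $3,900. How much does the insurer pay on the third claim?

#1 ($450): all of it applies to the deductible. Member pays $450; OOP now $450. Plan pays $450 − $450 = $0.
#2 ($3,175): $251 to deductible, leaving $2,924; 15% of $2,924 = $438.60. Member owes $689.60 (running OOP $1,139.60). Insurer: $3,175 − $689.60 = $2,485.40.
#3 ($10,549): deductible met; 15% of $10,549 = $1,582.35. Adding that to $1,139.60 gives $2,721.95, past the $2,250 cap; member pays only $2,250 − $1,139.60 = $1,110.40. Insurer: $10,549 − $1,110.40 = $9,438.60.

$9,438.60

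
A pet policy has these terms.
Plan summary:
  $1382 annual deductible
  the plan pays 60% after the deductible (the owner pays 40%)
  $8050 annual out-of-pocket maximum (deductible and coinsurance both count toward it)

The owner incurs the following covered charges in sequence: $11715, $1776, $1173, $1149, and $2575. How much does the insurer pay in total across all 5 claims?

$10338

#1 ($11715): deductible takes $1382, $10333 remains; coinsurance $10333 × 40% = $4133.20. Cost to owner: $5515.20. OOP to date $5515.20. Plan pays $11715 − $5515.20 = $6199.80.
#2 ($1776): 40% coinsurance on $1776 = $710.40. Owner pays $710.40; OOP now $6225.60. Plan pays $1776 − $710.40 = $1065.60.
#3 ($1173): deductible met; 40% of $1173 = $469.20. Cost to owner: $469.20. OOP to date $6694.80. Insurer: $1173 − $469.20 = $703.80.
#4 ($1149): 40% coinsurance on $1149 = $459.60. Owner pays $459.60; OOP now $7154.40. Insurer: $1149 − $459.60 = $689.40.
#5 ($2575): deductible met; 40% of $2575 = $1030. That would push OOP to $8184.40, over the $8050 cap, so owner pays $8050 − $7154.40 = $895.60. Plan pays $2575 − $895.60 = $1679.40.
Insurer total: $6199.80 + $1065.60 + $703.80 + $689.40 + $1679.40 = $10338.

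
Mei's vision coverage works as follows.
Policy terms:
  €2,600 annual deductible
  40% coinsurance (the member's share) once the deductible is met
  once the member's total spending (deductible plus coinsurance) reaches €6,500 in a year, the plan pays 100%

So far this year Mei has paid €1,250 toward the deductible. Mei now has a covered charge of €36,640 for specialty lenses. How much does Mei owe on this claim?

€5,250

Deductible still to meet: €2,600 − €1,250 = €1,350.
After the €1,350 deductible portion, €36,640 − €1,350 = €35,290 is subject to coinsurance.
40% of €35,290 = €14,116 falls to the member.
That puts the member's cost at €1,350 + €14,116 = €15,466 before any cap.
That would bring total out-of-pocket to €16,716, past the €6,500 cap. The member is capped at €6,500 − €1,250 = €5,250 on this claim.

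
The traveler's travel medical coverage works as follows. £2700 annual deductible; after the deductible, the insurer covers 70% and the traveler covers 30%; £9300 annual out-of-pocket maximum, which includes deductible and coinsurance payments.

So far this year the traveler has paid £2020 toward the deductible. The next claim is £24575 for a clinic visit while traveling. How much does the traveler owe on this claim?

£7280

Deductible still to meet: £2700 − £2020 = £680.
That leaves £24575 − £680 = £23895 for coinsurance.
Coinsurance: £23895 × 30% = £7168.50.
That puts the traveler's cost at £680 + £7168.50 = £7848.50 before any cap.
Year-to-date out-of-pocket would reach £2020 + £7848.50 = £9868.50, above the £9300 maximum, so the traveler pays only £9300 − £2020 = £7280.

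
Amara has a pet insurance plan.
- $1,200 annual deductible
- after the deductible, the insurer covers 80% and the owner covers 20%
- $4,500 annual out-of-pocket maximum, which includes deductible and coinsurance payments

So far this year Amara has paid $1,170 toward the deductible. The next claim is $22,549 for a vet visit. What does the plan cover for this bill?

Deductible still to meet: $1,200 − $1,170 = $30.
The remaining $22,519 (= $22,549 − $30) moves to coinsurance.
Owner's 20% share of $22,519 is $4,503.80.
So the owner owes $30 + $4,503.80 = $4,533.80 before any cap.
Year-to-date out-of-pocket would reach $1,170 + $4,533.80 = $5,703.80, above the $4,500 maximum, so the owner pays only $4,500 − $1,170 = $3,330.
Insurer pays the balance: $22,549 − $3,330 = $19,219.

$19,219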